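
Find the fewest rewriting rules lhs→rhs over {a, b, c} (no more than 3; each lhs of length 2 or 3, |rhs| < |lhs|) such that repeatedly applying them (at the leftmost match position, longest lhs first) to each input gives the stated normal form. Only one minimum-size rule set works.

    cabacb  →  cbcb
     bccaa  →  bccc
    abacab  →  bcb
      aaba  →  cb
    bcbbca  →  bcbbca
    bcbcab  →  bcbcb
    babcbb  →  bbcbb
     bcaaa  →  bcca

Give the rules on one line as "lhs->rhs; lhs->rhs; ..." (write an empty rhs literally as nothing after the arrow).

  | cabacb => cbacb => cbcb
  | bccaa => bccc
  | abacab => bacab => bcab => bcb
  | aaba => cba => cb

aa->c; ab->b; ba->b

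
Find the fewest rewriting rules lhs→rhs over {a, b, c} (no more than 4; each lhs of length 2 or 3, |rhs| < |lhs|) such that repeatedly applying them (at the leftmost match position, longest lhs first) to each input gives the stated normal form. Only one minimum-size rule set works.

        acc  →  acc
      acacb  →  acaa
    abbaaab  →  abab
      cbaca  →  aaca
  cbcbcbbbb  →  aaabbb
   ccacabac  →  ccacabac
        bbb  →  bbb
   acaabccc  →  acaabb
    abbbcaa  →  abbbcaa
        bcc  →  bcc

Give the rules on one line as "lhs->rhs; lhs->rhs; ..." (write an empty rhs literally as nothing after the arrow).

baa->; cb->a; ccc->b

  | acc
  | acacb => acaa
  | abbaaab => abab
  | cbaca => aaca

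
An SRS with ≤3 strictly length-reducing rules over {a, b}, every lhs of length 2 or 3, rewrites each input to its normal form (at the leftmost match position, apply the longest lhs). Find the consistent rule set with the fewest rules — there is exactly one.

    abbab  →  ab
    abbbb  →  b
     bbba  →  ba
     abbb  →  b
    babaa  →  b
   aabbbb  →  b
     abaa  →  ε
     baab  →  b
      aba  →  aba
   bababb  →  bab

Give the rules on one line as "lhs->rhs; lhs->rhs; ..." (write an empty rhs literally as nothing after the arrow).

aa->b; abb->; bb->b

  | abbab => ab
  | abbbb => bb => b
  | bbba => bba => ba
  | abbb => b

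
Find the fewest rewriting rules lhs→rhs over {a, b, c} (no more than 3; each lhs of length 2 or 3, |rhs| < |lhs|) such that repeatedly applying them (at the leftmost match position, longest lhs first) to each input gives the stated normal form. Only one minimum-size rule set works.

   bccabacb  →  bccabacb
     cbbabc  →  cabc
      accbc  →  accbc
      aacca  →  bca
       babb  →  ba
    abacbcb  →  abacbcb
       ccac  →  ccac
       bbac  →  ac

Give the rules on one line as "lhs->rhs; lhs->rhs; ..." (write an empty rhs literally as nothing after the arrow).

  | bccabacb
  | cbbabc => cabc
  | accbc
  | aacca => bca

aac->b; bb->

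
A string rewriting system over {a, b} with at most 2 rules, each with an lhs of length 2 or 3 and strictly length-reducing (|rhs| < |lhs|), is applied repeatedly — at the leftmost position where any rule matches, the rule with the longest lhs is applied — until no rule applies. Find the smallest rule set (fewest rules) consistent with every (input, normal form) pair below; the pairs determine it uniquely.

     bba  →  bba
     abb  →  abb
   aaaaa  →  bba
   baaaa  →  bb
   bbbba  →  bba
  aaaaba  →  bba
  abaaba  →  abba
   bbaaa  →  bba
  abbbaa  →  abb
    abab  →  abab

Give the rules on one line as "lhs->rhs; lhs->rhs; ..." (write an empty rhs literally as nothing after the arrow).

aa->b; bbb->bb

  | bba
  | abb
  | aaaaa => baaa => bba
  | baaaa => bbaa => bbb => bb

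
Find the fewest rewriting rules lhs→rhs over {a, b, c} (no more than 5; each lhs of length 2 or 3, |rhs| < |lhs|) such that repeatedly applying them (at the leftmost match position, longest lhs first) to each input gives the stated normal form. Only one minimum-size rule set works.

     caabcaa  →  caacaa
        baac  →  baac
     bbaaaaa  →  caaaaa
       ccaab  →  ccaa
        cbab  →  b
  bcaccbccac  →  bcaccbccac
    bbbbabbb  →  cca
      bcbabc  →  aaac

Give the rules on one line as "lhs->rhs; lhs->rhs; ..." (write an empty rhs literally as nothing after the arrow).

ab->a; bb->c; bcb->aa; cba->

  | caabcaa => caacaa
  | baac
  | bbaaaaa => caaaaa
  | ccaab => ccaa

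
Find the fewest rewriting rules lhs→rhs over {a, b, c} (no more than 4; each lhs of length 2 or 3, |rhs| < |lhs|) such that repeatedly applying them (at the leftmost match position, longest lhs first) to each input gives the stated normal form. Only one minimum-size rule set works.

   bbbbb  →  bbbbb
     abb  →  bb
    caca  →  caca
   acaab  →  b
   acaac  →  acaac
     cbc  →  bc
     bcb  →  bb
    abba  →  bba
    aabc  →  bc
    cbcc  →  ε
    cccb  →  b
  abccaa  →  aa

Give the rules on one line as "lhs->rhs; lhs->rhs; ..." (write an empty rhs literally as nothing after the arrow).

ab->b; bcc->; cb->b

  | bbbbb
  | abb => bb
  | caca
  | acaab => acab => acb => ab => b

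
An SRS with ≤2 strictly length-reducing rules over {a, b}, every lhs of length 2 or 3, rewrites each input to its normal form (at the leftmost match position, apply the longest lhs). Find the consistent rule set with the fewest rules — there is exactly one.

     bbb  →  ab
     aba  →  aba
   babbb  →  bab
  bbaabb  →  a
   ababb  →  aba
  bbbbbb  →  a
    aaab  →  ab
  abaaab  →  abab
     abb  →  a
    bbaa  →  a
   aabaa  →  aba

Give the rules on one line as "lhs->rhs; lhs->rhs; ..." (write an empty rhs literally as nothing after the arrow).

  | bbb => ab
  | aba
  | babbb => baab => bab
  | bbaabb => aaabb => aabb => abb => aa => a

aa->a; bb->a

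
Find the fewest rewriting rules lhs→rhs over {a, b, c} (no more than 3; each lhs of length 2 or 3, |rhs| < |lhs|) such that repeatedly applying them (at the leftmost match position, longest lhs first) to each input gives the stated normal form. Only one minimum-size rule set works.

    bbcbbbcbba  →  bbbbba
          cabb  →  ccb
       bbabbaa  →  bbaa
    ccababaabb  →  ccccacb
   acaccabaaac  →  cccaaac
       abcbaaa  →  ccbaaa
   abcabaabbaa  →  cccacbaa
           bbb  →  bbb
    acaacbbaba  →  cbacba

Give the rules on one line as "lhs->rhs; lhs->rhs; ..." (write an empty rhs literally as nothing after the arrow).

  | bbcbbbcbba => bbbbcbba => bbbbba
  | cabb => ccb
  | bbabbaa => bbcbaa => bbaa
  | ccababaabb => cccabaabb => ccccaabb => ccccacb

ab->c; aca->cb; bc->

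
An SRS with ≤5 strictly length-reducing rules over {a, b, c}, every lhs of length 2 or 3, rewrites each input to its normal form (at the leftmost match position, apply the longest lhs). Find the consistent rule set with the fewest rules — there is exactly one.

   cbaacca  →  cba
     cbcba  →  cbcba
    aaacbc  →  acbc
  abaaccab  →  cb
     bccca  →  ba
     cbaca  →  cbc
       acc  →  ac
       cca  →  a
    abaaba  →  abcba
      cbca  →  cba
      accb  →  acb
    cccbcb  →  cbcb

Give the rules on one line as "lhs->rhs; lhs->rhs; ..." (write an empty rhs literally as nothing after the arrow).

aa->c; bab->ab; ca->a; cc->c

  | cbaacca => cbccca => cbcca => cbca => cba
  | cbcba
  | aaacbc => cacbc => acbc
  | abaaccab => abcccab => abccab => abcab => abab => aab => cb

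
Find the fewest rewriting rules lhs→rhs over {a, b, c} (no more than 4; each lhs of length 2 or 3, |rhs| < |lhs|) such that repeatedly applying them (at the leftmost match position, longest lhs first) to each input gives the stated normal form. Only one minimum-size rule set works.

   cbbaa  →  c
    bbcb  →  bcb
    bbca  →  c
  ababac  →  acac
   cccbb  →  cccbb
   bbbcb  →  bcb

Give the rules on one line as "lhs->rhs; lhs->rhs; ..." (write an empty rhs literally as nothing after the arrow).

  | cbbaa => cba => c
  | bbcb => bcb
  | bbca => bca => c
  | ababac => acac

ba->; bab->c; bbc->bc; bca->c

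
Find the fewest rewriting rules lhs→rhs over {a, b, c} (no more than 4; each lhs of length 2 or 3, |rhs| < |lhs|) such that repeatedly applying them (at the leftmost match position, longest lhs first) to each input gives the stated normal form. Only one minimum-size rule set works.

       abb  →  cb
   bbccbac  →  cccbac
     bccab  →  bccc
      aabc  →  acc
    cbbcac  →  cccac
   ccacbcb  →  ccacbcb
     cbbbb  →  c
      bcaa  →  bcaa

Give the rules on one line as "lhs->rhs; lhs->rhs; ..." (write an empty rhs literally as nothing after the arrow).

  | abb => cb
  | bbccbac => cccbac
  | bccab => bccc
  | aabc => acc

ab->c; bb->; bbc->cc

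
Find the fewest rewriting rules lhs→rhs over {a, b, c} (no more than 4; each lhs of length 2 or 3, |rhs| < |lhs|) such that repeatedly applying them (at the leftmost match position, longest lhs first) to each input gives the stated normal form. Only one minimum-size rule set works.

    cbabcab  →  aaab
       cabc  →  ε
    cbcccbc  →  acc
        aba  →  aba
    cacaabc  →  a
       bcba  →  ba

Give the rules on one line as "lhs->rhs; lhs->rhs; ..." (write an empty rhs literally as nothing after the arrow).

  | cbabcab => aabcab => aaab
  | cabc => bc => ε
  | cbcccbc => acccbc => accac => acc
  | aba

bc->; ca->; cb->a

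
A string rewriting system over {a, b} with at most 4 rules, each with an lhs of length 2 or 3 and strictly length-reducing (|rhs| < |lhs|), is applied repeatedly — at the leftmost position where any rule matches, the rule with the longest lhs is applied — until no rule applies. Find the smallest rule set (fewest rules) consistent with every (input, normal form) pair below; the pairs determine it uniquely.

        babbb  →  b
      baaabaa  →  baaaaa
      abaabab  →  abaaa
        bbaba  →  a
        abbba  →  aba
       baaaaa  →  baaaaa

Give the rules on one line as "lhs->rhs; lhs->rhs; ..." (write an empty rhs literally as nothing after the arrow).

  | babbb => bb => b
  | baaabaa => baaaaa
  | abaabab => abaaab => abaaa
  | bbaba => baba => a

aab->aa; bab->; bb->b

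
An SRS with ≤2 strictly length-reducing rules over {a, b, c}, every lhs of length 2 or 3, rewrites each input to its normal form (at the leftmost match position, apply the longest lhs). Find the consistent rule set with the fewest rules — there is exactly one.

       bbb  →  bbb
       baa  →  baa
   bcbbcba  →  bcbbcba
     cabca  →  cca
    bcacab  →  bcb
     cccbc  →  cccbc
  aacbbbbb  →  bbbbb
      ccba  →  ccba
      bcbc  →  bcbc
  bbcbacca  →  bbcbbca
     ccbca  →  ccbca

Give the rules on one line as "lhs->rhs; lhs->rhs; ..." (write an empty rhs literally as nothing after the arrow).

  | bbb
  | baa
  | bcbbcba
  | cabca => cca

ab->; ac->b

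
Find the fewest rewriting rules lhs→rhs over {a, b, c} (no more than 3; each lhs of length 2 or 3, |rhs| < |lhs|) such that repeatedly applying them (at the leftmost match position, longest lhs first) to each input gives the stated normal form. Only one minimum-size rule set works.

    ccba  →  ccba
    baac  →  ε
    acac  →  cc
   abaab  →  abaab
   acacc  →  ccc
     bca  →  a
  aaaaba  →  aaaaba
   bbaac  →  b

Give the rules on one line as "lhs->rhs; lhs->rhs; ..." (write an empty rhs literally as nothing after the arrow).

  | ccba
  | baac => bac => bc => ε
  | acac => cac => cc
  | abaab

ac->c; bc->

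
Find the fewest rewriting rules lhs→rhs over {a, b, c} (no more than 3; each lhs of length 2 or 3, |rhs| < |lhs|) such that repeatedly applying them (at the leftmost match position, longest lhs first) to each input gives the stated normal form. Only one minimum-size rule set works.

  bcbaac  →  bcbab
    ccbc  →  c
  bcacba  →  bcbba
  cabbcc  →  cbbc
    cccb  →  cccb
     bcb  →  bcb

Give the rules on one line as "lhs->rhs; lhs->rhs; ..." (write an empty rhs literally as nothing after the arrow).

abb->ba; ac->b; cbc->

  | bcbaac => bcbab
  | ccbc => c
  | bcacba => bcbba
  | cabbcc => cbacc => cbbc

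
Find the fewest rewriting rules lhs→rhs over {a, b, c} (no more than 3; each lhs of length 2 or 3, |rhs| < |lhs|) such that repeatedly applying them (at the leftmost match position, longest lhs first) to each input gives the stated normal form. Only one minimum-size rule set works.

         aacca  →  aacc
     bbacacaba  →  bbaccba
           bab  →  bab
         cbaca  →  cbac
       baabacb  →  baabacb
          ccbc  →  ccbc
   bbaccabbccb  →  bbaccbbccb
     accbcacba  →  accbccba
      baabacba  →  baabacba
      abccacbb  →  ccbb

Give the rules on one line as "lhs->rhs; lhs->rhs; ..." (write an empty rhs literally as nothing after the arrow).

abc->; ca->c

  | aacca => aacc
  | bbacacaba => bbaccaba => bbaccba
  | bab
  | cbaca => cbac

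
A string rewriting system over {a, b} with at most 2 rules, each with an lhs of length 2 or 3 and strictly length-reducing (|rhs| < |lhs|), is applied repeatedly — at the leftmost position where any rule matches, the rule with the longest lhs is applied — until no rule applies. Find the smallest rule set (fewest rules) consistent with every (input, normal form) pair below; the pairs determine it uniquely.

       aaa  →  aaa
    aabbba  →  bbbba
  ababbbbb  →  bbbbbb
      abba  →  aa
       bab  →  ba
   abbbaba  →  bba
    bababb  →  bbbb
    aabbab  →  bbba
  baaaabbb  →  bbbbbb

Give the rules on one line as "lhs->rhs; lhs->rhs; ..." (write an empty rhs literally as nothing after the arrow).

  | aaa
  | aabbba => bbbba
  | ababbbbb => aabbbbb => bbbbbb
  | abba => aba => aa

aab->bb; ab->a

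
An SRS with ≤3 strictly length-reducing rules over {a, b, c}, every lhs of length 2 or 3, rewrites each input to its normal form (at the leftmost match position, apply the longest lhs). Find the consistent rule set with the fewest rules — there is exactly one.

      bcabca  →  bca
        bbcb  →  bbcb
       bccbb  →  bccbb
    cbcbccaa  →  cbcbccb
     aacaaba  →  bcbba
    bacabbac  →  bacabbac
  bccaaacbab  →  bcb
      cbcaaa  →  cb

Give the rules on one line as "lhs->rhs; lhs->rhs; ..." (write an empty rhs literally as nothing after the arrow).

aa->b; abc->; cba->

  | bcabca => bca
  | bbcb
  | bccbb
  | cbcbccaa => cbcbccb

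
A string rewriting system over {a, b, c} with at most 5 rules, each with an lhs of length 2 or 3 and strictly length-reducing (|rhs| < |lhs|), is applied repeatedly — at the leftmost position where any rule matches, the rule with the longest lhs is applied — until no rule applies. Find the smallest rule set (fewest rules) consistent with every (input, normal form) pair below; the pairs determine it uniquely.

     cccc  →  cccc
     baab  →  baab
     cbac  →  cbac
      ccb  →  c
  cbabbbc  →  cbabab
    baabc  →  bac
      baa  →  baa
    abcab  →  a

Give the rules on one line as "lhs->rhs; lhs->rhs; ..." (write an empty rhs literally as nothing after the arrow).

abc->c; bbc->ab; cab->a; ccb->c

  | cccc
  | baab
  | cbac
  | ccb => c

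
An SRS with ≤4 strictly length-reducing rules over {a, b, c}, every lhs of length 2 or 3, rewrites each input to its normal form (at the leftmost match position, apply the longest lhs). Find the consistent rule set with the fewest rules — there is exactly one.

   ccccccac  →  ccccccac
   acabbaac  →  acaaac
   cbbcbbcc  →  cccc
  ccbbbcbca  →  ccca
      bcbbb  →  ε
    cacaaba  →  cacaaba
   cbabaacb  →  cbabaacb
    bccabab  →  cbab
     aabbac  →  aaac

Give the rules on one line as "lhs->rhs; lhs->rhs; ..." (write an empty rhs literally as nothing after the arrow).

  | ccccccac
  | acabbaac => acaaac
  | cbbcbbcc => ccbbcc => cccc
  | ccbbbcbca => ccbcbca => ccbbca => ccca

bb->; bc->b; bca->c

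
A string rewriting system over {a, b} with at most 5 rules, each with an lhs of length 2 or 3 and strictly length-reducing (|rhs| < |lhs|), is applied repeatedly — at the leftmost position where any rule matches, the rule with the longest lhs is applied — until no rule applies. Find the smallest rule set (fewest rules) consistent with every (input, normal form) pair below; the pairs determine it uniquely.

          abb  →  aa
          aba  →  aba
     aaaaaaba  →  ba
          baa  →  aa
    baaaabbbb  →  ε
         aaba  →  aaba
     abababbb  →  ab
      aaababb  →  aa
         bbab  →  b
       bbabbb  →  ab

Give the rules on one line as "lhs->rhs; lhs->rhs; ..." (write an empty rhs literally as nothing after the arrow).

  | abb => aa
  | aba
  | aaaaaaba => aaaba => ba
  | baa => aa

aaa->; baa->aa; bb->a; bba->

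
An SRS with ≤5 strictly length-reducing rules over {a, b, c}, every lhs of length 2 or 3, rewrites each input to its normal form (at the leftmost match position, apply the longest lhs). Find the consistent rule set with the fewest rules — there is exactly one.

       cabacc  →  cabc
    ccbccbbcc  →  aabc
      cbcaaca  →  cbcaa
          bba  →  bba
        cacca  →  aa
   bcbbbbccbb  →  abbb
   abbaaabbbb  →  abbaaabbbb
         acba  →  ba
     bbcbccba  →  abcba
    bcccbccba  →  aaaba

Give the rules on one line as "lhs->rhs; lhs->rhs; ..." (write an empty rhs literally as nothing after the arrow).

  | cabacc => cabc
  | ccbccbbcc => abccbbcc => aaabbcc => aaacbc => aabc
  | cbcaaca => cbcaa
  | bba

ac->; bbc->cb; bcc->aa; cc->a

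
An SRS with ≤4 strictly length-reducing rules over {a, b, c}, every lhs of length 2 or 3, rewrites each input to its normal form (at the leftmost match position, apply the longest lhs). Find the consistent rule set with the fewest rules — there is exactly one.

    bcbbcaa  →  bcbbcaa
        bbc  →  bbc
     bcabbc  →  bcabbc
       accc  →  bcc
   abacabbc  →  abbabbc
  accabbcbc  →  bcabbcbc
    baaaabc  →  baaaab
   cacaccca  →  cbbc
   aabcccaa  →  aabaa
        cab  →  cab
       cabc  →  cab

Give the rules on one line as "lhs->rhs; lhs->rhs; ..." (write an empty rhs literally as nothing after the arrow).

  | bcbbcaa
  | bbc
  | bcabbc
  | accc => bcc

abc->ab; ac->b; cca->c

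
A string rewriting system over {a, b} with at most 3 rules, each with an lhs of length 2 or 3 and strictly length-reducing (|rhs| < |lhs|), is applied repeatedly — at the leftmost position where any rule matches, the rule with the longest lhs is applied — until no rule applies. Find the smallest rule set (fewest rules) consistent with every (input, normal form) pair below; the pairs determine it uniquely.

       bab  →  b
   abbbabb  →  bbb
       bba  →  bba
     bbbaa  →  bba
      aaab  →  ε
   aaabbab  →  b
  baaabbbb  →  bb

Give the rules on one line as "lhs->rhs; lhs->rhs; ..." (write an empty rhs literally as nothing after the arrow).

aaa->a; ab->; baa->a

  | bab => b
  | abbbabb => bbabb => bbb
  | bba
  | bbbaa => bba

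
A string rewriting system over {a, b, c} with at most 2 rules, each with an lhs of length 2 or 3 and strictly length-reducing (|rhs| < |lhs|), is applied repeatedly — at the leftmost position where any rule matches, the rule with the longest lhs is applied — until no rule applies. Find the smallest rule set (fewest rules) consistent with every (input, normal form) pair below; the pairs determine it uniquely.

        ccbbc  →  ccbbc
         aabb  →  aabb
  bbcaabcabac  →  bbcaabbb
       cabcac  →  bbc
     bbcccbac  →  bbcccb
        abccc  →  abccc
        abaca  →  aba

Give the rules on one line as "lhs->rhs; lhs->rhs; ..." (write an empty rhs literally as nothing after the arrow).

ac->; cab->bb

  | ccbbc
  | aabb
  | bbcaabcabac => bbcaabbbac => bbcaabbb
  | cabcac => bbcac => bbc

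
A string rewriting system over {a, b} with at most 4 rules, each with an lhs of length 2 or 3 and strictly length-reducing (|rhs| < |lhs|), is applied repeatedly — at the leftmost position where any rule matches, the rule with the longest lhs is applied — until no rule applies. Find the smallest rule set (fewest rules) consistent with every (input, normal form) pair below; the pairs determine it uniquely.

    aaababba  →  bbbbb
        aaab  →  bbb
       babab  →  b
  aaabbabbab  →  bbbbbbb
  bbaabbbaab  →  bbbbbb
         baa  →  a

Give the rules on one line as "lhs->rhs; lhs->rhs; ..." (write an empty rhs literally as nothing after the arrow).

aaa->bb; ba->; bba->bb

  | aaababba => bbbabba => bbbbba => bbbbb
  | aaab => bbb
  | babab => bab => b
  | aaabbabbab => bbbbabbab => bbbbbbab => bbbbbbb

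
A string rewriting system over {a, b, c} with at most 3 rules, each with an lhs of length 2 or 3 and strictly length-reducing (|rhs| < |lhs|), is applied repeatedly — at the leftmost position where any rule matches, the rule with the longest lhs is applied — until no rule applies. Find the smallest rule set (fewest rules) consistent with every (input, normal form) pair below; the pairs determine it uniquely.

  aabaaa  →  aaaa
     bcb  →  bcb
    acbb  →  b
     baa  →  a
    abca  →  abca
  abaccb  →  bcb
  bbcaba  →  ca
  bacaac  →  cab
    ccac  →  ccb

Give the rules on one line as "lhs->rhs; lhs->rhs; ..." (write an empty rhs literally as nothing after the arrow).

ac->b; ba->; bb->

  | aabaaa => aaaa
  | bcb
  | acbb => bbb => b
  | baa => a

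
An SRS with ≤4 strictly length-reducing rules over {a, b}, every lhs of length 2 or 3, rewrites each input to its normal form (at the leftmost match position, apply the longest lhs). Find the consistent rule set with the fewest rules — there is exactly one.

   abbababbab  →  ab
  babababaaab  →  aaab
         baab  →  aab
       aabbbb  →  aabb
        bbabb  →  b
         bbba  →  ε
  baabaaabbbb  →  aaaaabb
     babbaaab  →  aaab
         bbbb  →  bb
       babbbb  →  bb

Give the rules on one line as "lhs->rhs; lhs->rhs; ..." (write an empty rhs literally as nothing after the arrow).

  | abbababbab => abbabbab => abbbab => abab => ab
  | babababaaab => bababaaab => babaaab => baaab => aaab
  | baab => aab
  | aabbbb => aabb

ba->; baa->aa; bbb->b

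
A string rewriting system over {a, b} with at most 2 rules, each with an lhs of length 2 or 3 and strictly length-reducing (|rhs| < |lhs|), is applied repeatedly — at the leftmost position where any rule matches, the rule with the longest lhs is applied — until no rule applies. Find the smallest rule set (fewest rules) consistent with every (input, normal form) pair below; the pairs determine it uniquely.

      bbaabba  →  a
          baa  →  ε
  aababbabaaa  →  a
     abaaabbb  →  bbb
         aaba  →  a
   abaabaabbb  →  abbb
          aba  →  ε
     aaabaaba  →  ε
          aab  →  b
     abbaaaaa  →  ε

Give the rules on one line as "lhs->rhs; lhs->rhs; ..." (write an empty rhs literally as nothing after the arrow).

aa->; ba->a

  | bbaabba => baabba => aabba => bba => ba => a
  | baa => aa => ε
  | aababbabaaa => babbabaaa => abbabaaa => ababaaa => aabaaa => baaa => aaa => a
  | abaaabbb => aaaabbb => aabbb => bbb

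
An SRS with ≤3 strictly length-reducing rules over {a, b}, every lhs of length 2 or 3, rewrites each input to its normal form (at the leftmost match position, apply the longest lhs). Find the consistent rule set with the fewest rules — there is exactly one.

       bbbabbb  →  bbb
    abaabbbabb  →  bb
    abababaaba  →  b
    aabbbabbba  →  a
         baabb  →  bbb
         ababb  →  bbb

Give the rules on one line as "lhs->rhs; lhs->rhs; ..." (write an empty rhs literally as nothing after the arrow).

  | bbbabbb => bbabbb => babbb => abbb => bbb
  | abaabbbabb => aaabbbabb => babbbabb => abbbabb => bbbabb => bbabb => babb => abb => bb
  | abababaaba => aababaaba => bbabaaba => babaaba => abaaba => aaaba => baba => aba => aa => b
  | aabbbabbba => bbbbabbba => bbbabbba => bbabbba => babbba => abbba => bbba => bba => ba => a

aa->b; abb->bb; ba->a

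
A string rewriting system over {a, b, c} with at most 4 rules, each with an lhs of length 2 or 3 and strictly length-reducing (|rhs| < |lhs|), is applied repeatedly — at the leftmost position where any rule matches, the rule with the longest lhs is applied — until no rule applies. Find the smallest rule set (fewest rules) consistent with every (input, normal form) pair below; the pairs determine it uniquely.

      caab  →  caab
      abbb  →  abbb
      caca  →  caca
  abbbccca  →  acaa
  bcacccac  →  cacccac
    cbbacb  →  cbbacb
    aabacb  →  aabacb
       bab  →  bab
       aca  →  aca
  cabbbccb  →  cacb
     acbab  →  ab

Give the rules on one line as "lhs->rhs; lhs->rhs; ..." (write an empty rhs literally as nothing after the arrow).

  | caab
  | abbb
  | caca
  | abbbccca => abcca => acaa

bbc->; bc->c; bcc->ca; cba->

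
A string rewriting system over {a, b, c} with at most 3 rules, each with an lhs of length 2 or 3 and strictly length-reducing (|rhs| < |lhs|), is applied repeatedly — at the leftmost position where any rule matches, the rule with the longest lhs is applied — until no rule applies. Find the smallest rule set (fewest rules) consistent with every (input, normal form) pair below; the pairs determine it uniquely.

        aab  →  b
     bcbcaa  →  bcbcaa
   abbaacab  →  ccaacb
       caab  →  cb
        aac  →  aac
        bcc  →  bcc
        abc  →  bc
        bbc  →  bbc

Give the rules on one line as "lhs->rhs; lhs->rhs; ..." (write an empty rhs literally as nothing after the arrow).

ab->b; abb->cc

  | aab => ab => b
  | bcbcaa
  | abbaacab => ccaacab => ccaacb
  | caab => cab => cb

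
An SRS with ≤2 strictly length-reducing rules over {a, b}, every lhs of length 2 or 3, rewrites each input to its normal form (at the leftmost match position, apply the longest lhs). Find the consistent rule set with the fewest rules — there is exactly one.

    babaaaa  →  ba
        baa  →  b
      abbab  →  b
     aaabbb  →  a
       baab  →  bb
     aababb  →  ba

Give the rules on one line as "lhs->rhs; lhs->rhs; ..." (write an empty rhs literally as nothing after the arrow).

aa->; ab->a

  | babaaaa => baaaaa => baaa => ba
  | baa => b
  | abbab => abab => aab => b
  | aaabbb => abbb => abb => ab => a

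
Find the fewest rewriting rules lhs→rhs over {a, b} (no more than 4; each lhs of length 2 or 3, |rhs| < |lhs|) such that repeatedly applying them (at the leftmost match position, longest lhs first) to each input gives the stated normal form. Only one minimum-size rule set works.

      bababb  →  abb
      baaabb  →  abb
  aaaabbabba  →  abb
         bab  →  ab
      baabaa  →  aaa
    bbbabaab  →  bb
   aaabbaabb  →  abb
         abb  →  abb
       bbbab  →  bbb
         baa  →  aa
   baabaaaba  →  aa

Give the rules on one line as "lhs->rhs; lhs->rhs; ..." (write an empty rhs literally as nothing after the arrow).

aab->ab; ba->a; bba->b

  | bababb => ababb => aabb => abb
  | baaabb => aaabb => aabb => abb
  | aaaabbabba => aaabbabba => aabbabba => abbabba => abbba => abb
  | bab => ab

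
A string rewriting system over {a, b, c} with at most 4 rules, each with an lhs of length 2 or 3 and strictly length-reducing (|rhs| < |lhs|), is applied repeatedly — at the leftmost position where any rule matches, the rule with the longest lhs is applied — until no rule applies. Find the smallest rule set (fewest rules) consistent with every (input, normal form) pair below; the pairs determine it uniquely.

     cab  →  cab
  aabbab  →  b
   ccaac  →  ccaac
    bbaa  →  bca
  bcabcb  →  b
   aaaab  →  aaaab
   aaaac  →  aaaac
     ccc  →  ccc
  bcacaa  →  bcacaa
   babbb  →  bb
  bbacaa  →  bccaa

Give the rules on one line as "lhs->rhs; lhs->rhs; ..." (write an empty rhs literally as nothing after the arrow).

  | cab
  | aabbab => aabcb => abcb => bcb => b
  | ccaac
  | bbaa => bca

abc->bc; ba->c; cb->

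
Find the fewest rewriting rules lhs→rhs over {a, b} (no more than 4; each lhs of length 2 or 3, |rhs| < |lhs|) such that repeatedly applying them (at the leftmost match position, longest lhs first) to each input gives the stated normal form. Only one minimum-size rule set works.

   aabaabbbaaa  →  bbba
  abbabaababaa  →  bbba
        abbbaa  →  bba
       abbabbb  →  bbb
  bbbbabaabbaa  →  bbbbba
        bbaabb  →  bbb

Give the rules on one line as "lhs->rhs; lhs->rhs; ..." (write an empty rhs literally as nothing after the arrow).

  | aabaabbbaaa => baaabbbaaa => baabbbaaa => bbabbaaa => bbbaaa => bbbaa => bbba
  | abbabaababaa => babaababaa => baababaa => bbaabaa => bbbaaa => bbbaa => bbba
  | abbbaa => bbaa => bba
  | abbabbb => babbb => bbb

aa->a; aab->ba; ab->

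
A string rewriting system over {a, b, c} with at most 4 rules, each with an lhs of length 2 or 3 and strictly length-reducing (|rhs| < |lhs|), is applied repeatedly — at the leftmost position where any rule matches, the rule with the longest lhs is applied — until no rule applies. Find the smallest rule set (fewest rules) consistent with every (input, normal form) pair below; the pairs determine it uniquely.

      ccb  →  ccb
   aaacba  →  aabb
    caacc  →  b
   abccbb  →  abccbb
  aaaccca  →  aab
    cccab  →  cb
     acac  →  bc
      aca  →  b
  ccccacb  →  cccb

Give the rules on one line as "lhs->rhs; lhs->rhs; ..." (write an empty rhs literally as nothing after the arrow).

ac->b; ba->b; cab->a; cca->

  | ccb
  | aaacba => aabba => aabb
  | caacc => cabc => ac => b
  | abccbb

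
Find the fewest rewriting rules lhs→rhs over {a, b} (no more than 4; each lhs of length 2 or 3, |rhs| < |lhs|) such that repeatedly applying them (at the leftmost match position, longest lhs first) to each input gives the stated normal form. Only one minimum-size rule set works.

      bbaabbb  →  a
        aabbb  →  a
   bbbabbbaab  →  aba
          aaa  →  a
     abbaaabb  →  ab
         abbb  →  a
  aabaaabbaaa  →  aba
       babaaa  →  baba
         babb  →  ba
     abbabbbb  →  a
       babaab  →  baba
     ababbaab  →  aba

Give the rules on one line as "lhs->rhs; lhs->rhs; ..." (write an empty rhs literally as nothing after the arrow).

aa->a; aab->a; bb->a

  | bbaabbb => aaabbb => aabbb => abb => aa => a
  | aabbb => abb => aa => a
  | bbbabbbaab => ababbbaab => abaabaab => abaaab => abaab => aba
  | aaa => aa => a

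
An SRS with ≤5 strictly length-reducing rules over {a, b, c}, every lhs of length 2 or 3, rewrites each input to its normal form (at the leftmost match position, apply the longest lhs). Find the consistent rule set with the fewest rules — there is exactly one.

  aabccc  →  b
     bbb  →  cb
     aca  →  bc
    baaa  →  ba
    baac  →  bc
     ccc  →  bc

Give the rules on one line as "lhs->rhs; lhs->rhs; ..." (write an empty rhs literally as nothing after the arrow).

aa->; aca->bc; bb->c; cc->b

  | aabccc => bccc => bbc => cc => b
  | bbb => cb
  | aca => bc
  | baaa => ba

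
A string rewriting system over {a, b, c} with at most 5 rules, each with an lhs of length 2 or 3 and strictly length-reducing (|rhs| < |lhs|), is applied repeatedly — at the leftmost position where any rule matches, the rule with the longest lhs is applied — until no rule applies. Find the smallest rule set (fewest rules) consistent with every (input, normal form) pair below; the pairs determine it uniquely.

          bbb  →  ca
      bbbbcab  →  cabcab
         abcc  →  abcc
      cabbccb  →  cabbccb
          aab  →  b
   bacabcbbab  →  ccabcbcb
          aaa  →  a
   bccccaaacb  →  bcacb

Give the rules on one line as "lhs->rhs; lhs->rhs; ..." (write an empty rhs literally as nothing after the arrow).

aa->; ba->c; bbb->ca; ccc->

  | bbb => ca
  | bbbbcab => cabcab
  | abcc
  | cabbccb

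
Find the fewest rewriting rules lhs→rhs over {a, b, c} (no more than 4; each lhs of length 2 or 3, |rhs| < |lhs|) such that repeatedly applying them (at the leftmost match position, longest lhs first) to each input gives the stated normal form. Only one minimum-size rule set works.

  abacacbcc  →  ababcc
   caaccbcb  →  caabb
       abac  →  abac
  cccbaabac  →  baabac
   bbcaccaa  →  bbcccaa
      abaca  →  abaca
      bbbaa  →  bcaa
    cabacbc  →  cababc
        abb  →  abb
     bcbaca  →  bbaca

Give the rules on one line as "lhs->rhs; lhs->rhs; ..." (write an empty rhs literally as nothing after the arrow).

bbb->bc; cac->cc; cb->b

  | abacacbcc => abaccbcc => abacbcc => ababcc
  | caaccbcb => caacbcb => caabcb => caabb
  | abac
  | cccbaabac => ccbaabac => cbaabac => baabac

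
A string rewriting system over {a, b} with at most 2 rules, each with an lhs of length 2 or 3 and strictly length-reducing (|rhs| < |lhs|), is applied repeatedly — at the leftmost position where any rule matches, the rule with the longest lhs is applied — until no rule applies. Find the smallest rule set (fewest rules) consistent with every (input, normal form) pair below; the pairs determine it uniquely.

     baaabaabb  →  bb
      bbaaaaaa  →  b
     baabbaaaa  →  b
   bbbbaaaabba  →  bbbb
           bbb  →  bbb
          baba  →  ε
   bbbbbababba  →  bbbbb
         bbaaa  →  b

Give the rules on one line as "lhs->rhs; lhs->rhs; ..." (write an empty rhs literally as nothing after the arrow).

ba->; baa->ba

  | baaabaabb => baabaabb => babaabb => baabb => babb => bb
  | bbaaaaaa => bbaaaaa => bbaaaa => bbaaa => bbaa => bba => b
  | baabbaaaa => babbaaaa => bbaaaa => bbaaa => bbaa => bba => b
  | bbbbaaaabba => bbbbaaabba => bbbbaabba => bbbbabba => bbbbba => bbbb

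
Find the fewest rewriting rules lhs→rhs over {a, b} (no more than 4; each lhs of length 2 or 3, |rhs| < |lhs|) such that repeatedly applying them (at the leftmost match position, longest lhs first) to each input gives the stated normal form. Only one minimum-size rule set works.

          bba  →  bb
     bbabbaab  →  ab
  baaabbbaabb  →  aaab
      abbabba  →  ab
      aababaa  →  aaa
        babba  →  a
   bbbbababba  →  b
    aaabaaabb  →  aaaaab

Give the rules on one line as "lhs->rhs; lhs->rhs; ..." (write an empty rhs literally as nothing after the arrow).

  | bba => bb
  | bbabbaab => bbbbaab => baab => ab
  | baaabbbaabb => aabbbaabb => aabbaabb => aabaabb => aaabb => aaab
  | abbabba => ababba => abbba => abba => aba => ab

abb->ab; ba->b; baa->a; bbb->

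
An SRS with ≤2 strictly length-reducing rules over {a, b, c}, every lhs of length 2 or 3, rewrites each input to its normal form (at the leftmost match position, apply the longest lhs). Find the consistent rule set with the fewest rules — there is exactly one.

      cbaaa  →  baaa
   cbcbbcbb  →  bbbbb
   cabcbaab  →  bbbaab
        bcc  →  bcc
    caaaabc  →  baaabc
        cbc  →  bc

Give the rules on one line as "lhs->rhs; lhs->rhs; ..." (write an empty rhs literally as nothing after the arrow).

ca->b; cb->b

  | cbaaa => baaa
  | cbcbbcbb => bcbbcbb => bbbcbb => bbbbb
  | cabcbaab => bbcbaab => bbbaab
  | bcc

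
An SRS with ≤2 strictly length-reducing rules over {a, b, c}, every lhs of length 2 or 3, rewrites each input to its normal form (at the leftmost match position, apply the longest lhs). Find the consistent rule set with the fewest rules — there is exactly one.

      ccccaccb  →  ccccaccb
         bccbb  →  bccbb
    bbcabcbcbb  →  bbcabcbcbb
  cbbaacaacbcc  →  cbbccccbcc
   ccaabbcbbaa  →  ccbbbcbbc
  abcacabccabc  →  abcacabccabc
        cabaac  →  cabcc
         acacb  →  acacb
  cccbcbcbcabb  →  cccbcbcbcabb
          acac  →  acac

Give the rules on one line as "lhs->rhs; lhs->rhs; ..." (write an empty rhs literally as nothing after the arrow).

  | ccccaccb
  | bccbb
  | bbcabcbcbb
  | cbbaacaacbcc => cbbccaacbcc => cbbccccbcc

aa->c; aab->bb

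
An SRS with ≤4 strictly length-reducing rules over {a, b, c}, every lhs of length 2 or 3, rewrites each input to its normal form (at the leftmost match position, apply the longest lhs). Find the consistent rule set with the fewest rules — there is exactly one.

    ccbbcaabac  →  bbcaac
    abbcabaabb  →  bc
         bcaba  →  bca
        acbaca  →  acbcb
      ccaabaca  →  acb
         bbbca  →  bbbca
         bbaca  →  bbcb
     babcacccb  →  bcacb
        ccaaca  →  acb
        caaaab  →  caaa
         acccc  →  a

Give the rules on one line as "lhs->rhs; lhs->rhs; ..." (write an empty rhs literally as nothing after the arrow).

  | ccbbcaabac => bbcaabac => bbcaac
  | abbcabaabb => bcabaabb => bcaabb => bcab => bc
  | bcaba => bca
  | acbaca => acbcb

ab->; aca->cb; cc->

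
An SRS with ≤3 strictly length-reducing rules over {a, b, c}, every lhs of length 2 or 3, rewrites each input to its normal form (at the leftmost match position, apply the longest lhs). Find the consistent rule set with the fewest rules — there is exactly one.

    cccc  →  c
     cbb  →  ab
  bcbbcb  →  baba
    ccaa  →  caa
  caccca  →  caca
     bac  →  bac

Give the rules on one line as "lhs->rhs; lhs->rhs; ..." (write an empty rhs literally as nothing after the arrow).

  | cccc => ccc => cc => c
  | cbb => ab
  | bcbbcb => babcb => baba
  | ccaa => caa

cb->a; cc->c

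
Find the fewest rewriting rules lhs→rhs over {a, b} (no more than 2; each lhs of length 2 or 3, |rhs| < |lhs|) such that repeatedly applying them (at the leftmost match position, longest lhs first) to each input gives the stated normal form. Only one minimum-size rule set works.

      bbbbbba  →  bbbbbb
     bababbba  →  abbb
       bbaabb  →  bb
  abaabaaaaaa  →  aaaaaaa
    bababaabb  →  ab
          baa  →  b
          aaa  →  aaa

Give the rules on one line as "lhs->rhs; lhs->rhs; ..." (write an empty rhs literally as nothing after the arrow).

  | bbbbbba => bbbbbb
  | bababbba => abbba => abbb
  | bbaabb => bbabb => bb
  | abaabaaaaaa => ababaaaaaa => aaaaaaa

ba->b; bab->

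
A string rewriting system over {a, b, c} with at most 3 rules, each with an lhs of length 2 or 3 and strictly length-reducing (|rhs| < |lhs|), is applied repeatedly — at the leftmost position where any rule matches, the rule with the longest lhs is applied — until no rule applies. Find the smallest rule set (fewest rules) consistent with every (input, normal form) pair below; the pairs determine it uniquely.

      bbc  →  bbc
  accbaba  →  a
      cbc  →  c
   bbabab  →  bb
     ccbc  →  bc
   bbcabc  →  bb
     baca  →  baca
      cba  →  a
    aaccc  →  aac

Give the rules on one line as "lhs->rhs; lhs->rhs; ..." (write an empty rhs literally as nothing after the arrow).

ab->; cb->; cc->

  | bbc
  | accbaba => ababa => aba => a
  | cbc => c
  | bbabab => bbab => bb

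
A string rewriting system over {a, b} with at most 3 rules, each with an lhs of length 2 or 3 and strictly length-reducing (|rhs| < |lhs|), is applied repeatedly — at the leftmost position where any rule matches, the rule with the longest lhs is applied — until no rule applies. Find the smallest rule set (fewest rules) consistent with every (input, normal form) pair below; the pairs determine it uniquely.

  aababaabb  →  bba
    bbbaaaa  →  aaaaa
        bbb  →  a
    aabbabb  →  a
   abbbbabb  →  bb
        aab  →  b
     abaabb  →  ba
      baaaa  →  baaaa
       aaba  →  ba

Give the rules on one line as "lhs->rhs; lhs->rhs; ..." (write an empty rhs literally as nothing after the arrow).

ab->b; abb->; bbb->a

  | aababaabb => ababaabb => babaabb => bbaabb => bba
  | bbbaaaa => aaaaa
  | bbb => a
  | aabbabb => aabb => a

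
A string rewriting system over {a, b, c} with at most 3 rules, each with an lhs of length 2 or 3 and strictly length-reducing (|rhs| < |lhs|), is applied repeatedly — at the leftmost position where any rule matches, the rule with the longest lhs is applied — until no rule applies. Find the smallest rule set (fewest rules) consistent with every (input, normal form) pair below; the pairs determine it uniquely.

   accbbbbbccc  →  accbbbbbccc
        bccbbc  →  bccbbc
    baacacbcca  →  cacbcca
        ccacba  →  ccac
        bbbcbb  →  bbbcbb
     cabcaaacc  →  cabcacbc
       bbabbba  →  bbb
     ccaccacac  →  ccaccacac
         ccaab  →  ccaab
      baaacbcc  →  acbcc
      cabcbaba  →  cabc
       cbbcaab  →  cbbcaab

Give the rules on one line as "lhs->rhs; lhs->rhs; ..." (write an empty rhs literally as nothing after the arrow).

aac->cb; ba->; baa->

  | accbbbbbccc
  | bccbbc
  | baacacbcca => cacbcca
  | ccacba => ccac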